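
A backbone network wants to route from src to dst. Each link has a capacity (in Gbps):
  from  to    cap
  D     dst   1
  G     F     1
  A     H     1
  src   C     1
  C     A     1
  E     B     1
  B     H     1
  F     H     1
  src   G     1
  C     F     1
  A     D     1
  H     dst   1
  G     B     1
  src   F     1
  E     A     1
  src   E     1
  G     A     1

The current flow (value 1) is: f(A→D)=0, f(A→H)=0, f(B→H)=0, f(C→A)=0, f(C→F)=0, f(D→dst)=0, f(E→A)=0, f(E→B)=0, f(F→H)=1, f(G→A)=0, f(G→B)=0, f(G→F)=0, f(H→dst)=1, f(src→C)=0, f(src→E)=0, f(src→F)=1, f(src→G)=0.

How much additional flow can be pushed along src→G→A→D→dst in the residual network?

1

Residual capacities along the path: src→G: 1, G→A: 1, A→D: 1, D→dst: 1.
Minimum is 1.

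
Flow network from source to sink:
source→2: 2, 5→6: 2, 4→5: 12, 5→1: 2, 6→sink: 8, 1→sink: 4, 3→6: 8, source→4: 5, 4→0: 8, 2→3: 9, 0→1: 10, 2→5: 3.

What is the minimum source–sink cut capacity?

Max flow = 7 (via 4 augmenting paths).
In the residual at optimum, the set reachable from source is {source}.
Cut edges: source→2 (cap 2), source→4 (cap 5). Sum = 7.

7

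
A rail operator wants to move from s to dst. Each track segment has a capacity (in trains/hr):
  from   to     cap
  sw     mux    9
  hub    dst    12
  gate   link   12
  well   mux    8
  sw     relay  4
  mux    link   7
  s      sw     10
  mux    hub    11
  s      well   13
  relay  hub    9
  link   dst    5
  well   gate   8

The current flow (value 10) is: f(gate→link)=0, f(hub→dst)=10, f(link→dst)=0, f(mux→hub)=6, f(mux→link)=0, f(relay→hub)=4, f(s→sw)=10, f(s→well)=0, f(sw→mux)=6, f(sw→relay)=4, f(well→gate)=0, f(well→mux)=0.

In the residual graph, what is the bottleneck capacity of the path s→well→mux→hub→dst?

Residual capacities along the path: s→well: 13, well→mux: 8, mux→hub: 5, hub→dst: 2.
Minimum is 2.

2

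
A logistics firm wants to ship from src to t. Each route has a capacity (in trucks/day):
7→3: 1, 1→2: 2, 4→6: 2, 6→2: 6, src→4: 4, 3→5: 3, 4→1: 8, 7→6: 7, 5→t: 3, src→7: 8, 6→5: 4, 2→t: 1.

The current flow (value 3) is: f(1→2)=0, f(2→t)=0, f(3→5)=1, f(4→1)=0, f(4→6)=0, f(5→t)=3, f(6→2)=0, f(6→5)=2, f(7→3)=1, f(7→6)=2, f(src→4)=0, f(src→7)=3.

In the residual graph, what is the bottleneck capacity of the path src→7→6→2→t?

1

Residual capacities along the path: src→7: 5, 7→6: 5, 6→2: 6, 2→t: 1.
Minimum is 1.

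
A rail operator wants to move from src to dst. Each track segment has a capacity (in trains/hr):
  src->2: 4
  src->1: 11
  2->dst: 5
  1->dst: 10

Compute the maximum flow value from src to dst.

14

Augment src->1->dst: bottleneck 10. Total 10.
Augment src->2->dst: bottleneck 4. Total 14.
No augmenting path remains in the residual graph.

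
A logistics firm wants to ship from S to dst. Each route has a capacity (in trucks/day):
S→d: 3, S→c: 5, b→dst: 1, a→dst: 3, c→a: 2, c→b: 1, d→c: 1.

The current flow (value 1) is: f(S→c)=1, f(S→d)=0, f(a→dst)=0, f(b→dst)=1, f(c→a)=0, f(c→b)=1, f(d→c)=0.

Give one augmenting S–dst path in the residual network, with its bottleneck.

Residual along S→c→a→dst: S→c: 4, c→a: 2, a→dst: 3.
Bottleneck = min = 2.

S→c→a→dst, bottleneck 2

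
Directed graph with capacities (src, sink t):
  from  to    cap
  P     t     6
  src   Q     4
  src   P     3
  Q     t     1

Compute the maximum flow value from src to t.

4

Augment src→P→t: bottleneck 3. Total 3.
Augment src→Q→t: bottleneck 1. Total 4.
No augmenting path remains in the residual graph.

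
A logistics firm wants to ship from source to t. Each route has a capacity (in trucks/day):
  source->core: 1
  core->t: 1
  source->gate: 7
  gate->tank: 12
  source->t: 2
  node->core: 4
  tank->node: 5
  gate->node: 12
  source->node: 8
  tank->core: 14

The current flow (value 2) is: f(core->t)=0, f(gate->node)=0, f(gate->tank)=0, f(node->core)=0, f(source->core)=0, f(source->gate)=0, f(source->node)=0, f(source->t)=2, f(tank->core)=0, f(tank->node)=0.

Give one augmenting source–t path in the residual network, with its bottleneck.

source->core->t, bottleneck 1

Residual along source->core->t: source->core: 1, core->t: 1.
Bottleneck = min = 1.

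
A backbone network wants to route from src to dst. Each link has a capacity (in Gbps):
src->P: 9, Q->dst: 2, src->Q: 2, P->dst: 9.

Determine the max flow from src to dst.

Augment src->Q->dst: bottleneck 2. Total 2.
Augment src->P->dst: bottleneck 9. Total 11.
No augmenting path remains in the residual graph.

11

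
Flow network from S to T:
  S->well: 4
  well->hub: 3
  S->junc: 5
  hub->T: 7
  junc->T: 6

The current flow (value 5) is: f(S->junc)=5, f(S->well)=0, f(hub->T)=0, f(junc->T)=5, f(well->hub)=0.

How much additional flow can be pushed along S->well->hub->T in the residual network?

3

Residual capacities along the path: S->well: 4, well->hub: 3, hub->T: 7.
Minimum is 3.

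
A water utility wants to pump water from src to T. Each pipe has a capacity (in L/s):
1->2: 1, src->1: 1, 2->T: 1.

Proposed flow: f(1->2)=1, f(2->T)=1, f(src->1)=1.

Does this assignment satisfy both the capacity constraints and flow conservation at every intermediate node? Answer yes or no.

Every edge has 0 ≤ f(e) ≤ cap(e).
At each intermediate node, inflow equals outflow.

Yes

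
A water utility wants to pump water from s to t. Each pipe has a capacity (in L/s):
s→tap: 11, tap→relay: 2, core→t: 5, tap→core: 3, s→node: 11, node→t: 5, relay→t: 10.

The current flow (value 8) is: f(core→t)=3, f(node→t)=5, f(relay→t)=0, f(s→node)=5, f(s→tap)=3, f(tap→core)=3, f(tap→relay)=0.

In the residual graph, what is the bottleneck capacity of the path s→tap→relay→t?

Residual capacities along the path: s→tap: 8, tap→relay: 2, relay→t: 10.
Minimum is 2.

2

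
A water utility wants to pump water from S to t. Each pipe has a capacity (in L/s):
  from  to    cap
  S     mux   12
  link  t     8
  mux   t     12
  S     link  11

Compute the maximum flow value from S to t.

20

Augment S→mux→t: bottleneck 12. Total 12.
Augment S→link→t: bottleneck 8. Total 20.
No augmenting path remains in the residual graph.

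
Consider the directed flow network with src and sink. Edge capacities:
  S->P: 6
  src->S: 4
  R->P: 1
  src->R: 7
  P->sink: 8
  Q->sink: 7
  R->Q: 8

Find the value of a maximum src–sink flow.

11

Augment src->S->P->sink: bottleneck 4. Total 4.
Augment src->R->P->sink: bottleneck 1. Total 5.
Augment src->R->Q->sink: bottleneck 6. Total 11.
No augmenting path remains in the residual graph.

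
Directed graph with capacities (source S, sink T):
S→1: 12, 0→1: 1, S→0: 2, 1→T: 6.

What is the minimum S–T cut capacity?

Max flow = 6 (via 1 augmenting path).
In the residual at optimum, the set reachable from S is {0, 1, S}.
Cut edges: 1→T (cap 6). Sum = 6.

6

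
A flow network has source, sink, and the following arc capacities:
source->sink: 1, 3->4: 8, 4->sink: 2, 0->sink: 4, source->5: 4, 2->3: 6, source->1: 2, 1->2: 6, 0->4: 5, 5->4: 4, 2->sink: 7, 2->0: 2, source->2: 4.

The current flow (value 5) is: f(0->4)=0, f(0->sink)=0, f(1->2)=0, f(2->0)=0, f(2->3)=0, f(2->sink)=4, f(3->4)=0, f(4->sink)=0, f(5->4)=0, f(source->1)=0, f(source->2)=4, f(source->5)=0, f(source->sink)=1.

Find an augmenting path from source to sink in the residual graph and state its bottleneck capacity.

Residual along source->1->2->sink: source->1: 2, 1->2: 6, 2->sink: 3.
Bottleneck = min = 2.

source->1->2->sink, bottleneck 2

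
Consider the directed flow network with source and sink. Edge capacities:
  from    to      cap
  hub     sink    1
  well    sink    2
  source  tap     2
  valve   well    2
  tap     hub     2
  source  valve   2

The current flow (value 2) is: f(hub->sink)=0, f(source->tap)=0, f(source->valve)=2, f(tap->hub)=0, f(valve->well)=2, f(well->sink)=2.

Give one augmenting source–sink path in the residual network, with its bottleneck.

Residual along source->tap->hub->sink: source->tap: 2, tap->hub: 2, hub->sink: 1.
Bottleneck = min = 1.

source->tap->hub->sink, bottleneck 1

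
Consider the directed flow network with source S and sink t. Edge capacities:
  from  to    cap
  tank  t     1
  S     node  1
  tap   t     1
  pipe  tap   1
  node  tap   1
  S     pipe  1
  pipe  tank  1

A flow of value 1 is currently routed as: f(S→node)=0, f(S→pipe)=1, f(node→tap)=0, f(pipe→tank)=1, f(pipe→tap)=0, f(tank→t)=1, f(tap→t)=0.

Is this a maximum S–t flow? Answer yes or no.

Residual path S→node→tap→t has bottleneck 1 > 0.
Pushing 1 along it raises the flow to 2, so the given flow is not maximum.

No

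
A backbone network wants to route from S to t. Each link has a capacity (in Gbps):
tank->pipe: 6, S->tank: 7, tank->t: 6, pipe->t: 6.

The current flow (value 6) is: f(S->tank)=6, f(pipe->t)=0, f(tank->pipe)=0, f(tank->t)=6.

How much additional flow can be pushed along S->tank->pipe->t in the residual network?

Residual capacities along the path: S->tank: 1, tank->pipe: 6, pipe->t: 6.
Minimum is 1.

1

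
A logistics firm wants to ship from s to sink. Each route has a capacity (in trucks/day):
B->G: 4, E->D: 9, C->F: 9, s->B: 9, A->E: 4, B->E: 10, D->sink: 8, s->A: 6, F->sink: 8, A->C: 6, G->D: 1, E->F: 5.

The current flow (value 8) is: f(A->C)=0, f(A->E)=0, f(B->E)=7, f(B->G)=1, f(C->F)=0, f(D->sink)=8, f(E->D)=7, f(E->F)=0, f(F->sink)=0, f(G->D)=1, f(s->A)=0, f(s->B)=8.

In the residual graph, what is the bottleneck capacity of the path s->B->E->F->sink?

1

Residual capacities along the path: s->B: 1, B->E: 3, E->F: 5, F->sink: 8.
Minimum is 1.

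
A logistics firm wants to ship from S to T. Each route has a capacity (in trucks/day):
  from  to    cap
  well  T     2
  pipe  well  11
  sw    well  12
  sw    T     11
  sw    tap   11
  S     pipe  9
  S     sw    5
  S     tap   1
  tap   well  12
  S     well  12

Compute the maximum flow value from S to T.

7

Augment S→sw→T: bottleneck 5. Total 5.
Augment S→well→T: bottleneck 2. Total 7.
No augmenting path remains in the residual graph.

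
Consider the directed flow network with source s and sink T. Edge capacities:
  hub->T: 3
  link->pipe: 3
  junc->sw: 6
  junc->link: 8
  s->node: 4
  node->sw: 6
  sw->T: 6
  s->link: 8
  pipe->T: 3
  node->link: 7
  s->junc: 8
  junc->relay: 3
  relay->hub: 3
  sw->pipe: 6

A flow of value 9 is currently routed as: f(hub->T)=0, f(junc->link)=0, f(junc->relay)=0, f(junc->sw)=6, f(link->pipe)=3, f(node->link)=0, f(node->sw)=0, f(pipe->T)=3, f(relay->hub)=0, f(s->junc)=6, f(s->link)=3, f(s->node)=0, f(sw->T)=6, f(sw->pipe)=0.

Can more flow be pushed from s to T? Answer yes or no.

Yes

Residual path s->junc->relay->hub->T has bottleneck 2 > 0.
Pushing 2 along it raises the flow to 11, so the given flow is not maximum.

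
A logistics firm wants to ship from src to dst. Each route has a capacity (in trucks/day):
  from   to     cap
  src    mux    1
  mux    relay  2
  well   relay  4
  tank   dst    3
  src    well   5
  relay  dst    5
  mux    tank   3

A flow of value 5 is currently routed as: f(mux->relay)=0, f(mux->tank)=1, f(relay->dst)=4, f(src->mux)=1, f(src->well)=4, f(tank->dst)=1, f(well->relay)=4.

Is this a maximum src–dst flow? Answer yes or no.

Residual reachable from src: {src, well}; dst is not reachable.
Saturated cut: src->mux, well->relay with total capacity 5 = current flow value. Flow is maximum.

Yes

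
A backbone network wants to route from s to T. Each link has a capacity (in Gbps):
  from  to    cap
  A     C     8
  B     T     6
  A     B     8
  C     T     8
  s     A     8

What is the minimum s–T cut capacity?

Max flow = 8 (via 2 augmenting paths).
In the residual at optimum, the set reachable from s is {s}.
Cut edges: s→A (cap 8). Sum = 8.

8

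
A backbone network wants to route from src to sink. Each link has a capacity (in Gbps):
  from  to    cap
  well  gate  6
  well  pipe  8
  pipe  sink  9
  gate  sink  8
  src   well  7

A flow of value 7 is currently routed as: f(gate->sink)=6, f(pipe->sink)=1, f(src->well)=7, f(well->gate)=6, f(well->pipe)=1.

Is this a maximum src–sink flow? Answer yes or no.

Yes

Residual reachable from src: {src}; sink is not reachable.
Saturated cut: src->well with total capacity 7 = current flow value. Flow is maximum.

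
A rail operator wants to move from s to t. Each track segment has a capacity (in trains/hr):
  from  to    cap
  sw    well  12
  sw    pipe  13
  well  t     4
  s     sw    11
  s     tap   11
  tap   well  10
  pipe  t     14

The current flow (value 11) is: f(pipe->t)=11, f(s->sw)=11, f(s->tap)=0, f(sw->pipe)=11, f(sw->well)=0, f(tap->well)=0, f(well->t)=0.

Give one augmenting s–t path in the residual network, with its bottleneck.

Residual along s->tap->well->t: s->tap: 11, tap->well: 10, well->t: 4.
Bottleneck = min = 4.

s->tap->well->t, bottleneck 4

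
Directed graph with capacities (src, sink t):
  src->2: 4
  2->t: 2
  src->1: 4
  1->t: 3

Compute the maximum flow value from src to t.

5

Augment src->2->t: bottleneck 2. Total 2.
Augment src->1->t: bottleneck 3. Total 5.
No augmenting path remains in the residual graph.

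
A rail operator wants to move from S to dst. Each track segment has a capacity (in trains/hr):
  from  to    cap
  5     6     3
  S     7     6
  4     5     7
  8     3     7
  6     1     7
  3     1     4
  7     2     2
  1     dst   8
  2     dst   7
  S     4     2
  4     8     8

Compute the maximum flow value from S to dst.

4

Augment S->7->2->dst: bottleneck 2. Total 2.
Augment S->4->5->6->1->dst: bottleneck 2. Total 4.
No augmenting path remains in the residual graph.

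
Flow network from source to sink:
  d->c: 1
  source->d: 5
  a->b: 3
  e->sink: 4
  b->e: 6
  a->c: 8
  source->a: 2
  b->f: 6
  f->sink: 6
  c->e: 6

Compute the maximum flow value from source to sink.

3

Augment source->a->b->f->sink: bottleneck 2. Total 2.
Augment source->d->c->e->sink: bottleneck 1. Total 3.
No augmenting path remains in the residual graph.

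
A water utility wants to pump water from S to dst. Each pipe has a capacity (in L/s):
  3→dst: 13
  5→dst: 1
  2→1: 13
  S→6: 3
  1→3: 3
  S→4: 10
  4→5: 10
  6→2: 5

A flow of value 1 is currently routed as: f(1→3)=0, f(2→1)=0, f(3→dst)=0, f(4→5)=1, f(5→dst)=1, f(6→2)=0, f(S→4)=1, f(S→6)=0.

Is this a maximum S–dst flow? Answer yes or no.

No

Residual path S→6→2→1→3→dst has bottleneck 3 > 0.
Pushing 3 along it raises the flow to 4, so the given flow is not maximum.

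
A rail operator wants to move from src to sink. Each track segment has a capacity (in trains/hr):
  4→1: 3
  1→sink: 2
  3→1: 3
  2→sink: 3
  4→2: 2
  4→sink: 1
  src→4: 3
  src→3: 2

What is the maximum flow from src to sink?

Augment src→4→sink: bottleneck 1. Total 1.
Augment src→3→1→sink: bottleneck 2. Total 3.
Augment src→4→2→sink: bottleneck 2. Total 5.
No augmenting path remains in the residual graph.

5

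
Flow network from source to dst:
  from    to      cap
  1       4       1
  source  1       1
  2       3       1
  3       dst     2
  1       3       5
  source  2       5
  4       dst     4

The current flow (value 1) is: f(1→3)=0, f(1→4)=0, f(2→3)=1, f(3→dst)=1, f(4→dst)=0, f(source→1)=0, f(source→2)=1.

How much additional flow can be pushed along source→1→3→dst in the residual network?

1

Residual capacities along the path: source→1: 1, 1→3: 5, 3→dst: 1.
Minimum is 1.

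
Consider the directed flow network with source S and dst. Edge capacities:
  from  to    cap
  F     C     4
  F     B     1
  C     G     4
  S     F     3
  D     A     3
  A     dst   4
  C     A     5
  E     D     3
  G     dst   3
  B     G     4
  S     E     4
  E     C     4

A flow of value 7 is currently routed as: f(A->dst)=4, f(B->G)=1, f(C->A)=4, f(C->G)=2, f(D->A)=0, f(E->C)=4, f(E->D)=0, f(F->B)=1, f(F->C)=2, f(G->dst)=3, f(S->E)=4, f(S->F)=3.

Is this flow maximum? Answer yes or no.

Residual reachable from S: {S}; dst is not reachable.
Saturated cut: S->F, S->E with total capacity 7 = current flow value. Flow is maximum.

Yes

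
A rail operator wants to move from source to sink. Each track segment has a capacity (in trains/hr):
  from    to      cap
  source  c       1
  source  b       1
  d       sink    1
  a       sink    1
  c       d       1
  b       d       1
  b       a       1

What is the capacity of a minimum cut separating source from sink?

2

Max flow = 2 (via 2 augmenting paths).
In the residual at optimum, the set reachable from source is {source}.
Cut edges: source→c (cap 1), source→b (cap 1). Sum = 2.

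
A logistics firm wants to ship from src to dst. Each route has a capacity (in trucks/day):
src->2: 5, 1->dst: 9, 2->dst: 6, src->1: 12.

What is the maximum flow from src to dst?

Augment src->2->dst: bottleneck 5. Total 5.
Augment src->1->dst: bottleneck 9. Total 14.
No augmenting path remains in the residual graph.

14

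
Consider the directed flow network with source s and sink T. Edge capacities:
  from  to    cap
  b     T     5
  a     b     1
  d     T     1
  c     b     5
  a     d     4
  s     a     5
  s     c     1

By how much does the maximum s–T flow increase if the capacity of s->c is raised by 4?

Original max flow = 3.
After raising cap(s->c), augmenting paths through that edge carry 3 more units.
New max flow = 6. Increase = 3.

3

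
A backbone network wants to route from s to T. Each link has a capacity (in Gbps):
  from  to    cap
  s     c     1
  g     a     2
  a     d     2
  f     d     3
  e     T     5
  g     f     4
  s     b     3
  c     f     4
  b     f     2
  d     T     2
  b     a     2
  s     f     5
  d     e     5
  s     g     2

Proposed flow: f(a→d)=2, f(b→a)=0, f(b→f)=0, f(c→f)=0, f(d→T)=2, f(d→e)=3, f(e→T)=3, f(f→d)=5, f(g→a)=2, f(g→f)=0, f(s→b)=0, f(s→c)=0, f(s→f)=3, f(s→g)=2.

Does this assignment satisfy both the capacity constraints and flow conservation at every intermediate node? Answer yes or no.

No

Capacity violated on f→d: flow 5 > capacity 3.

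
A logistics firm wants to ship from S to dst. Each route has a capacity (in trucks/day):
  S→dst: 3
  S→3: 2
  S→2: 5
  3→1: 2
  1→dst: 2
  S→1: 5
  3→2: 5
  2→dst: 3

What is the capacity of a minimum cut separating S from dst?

Max flow = 8 (via 3 augmenting paths).
In the residual at optimum, the set reachable from S is {1, 2, 3, S}.
Cut edges: S→dst (cap 3), 2→dst (cap 3), 1→dst (cap 2). Sum = 8.

8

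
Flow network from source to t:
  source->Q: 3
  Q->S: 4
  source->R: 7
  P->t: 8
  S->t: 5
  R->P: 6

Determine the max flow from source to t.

Augment source->R->P->t: bottleneck 6. Total 6.
Augment source->Q->S->t: bottleneck 3. Total 9.
No augmenting path remains in the residual graph.

9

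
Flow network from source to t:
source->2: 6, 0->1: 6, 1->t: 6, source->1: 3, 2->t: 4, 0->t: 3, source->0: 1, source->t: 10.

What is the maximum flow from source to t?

18

Augment source->t: bottleneck 10. Total 10.
Augment source->0->t: bottleneck 1. Total 11.
Augment source->2->t: bottleneck 4. Total 15.
Augment source->1->t: bottleneck 3. Total 18.
No augmenting path remains in the residual graph.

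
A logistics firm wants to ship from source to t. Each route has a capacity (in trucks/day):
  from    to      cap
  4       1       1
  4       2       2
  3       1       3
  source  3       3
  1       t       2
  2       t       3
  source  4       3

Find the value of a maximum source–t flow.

4

Augment source→3→1→t: bottleneck 2. Total 2.
Augment source→4→2→t: bottleneck 2. Total 4.
No augmenting path remains in the residual graph.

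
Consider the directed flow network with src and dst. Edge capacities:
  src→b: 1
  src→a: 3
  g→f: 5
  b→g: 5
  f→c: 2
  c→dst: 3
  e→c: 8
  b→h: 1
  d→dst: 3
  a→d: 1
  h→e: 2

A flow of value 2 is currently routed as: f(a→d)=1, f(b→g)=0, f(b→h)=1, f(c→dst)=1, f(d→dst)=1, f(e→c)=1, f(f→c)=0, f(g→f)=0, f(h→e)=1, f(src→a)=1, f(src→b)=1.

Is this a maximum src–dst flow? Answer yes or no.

Residual reachable from src: {a, src}; dst is not reachable.
Saturated cut: a→d, src→b with total capacity 2 = current flow value. Flow is maximum.

Yes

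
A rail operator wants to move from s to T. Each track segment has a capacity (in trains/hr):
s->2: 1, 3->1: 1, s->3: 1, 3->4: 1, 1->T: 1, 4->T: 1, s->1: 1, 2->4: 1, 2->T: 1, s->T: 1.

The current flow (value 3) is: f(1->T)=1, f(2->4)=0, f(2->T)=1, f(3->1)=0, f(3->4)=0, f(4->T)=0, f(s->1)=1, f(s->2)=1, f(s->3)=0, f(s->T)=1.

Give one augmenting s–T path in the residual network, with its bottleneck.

Residual along s->3->4->T: s->3: 1, 3->4: 1, 4->T: 1.
Bottleneck = min = 1.

s->3->4->T, bottleneck 1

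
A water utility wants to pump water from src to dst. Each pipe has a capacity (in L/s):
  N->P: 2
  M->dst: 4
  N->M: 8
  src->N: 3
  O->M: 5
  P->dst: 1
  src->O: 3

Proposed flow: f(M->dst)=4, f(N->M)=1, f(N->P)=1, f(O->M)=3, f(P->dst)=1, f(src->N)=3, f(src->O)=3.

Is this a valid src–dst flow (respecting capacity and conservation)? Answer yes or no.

Conservation fails at N: inflow 3 ≠ outflow 2.

No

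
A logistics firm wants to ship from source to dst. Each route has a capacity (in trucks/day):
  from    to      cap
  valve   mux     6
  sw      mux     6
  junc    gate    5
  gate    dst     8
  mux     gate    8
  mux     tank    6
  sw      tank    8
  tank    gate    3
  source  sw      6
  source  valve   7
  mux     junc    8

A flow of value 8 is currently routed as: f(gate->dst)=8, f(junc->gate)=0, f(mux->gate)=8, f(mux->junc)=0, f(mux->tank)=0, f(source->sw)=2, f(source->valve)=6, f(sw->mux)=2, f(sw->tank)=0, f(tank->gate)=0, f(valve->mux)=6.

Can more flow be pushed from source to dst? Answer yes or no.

No

Residual reachable from source: {gate, junc, mux, source, sw, tank, valve}; dst is not reachable.
Saturated cut: gate->dst with total capacity 8 = current flow value. Flow is maximum.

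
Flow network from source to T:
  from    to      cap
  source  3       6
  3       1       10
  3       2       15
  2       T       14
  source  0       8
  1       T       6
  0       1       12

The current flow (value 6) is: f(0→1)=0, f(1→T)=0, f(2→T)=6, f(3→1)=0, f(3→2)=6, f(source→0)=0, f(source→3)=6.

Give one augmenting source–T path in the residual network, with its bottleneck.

source→0→1→T, bottleneck 6

Residual along source→0→1→T: source→0: 8, 0→1: 12, 1→T: 6.
Bottleneck = min = 6.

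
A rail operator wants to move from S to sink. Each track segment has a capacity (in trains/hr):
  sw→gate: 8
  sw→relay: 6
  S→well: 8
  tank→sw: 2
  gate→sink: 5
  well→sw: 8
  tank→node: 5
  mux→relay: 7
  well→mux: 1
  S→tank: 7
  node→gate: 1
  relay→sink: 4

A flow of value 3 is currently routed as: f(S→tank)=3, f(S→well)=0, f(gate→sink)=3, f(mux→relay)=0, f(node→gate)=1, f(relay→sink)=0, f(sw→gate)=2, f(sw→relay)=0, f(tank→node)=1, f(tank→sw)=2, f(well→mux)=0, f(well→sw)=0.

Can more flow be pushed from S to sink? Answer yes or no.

Residual path S→well→sw→gate→sink has bottleneck 2 > 0.
Pushing 2 along it raises the flow to 5, so the given flow is not maximum.

Yes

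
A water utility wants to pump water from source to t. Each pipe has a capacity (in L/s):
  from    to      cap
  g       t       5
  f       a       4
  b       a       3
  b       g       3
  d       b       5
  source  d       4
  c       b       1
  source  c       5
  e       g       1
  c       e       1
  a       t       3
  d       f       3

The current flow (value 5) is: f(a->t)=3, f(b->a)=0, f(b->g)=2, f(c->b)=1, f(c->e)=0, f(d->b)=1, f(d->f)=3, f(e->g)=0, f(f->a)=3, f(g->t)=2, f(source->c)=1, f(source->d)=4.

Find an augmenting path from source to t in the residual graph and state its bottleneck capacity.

source->c->e->g->t, bottleneck 1

Residual along source->c->e->g->t: source->c: 4, c->e: 1, e->g: 1, g->t: 3.
Bottleneck = min = 1.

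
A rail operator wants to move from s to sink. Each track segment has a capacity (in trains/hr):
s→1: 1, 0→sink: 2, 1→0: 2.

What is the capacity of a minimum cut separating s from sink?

1

Max flow = 1 (via 1 augmenting path).
In the residual at optimum, the set reachable from s is {s}.
Cut edges: s→1 (cap 1). Sum = 1.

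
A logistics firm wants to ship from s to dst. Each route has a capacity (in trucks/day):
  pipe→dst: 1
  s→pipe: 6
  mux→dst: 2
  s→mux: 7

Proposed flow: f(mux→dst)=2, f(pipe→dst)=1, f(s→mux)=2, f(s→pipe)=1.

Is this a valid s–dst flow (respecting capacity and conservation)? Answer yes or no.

Every edge has 0 ≤ f(e) ≤ cap(e).
At each intermediate node, inflow equals outflow.

Yes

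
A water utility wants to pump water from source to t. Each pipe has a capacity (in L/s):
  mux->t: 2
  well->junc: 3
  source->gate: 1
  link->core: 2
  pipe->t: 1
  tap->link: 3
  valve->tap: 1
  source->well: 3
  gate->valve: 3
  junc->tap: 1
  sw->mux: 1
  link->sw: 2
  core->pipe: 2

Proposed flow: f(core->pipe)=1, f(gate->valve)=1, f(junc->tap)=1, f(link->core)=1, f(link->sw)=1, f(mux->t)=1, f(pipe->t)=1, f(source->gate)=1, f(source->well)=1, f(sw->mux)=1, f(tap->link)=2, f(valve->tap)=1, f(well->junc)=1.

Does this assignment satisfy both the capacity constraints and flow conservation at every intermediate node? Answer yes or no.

Yes

Every edge has 0 ≤ f(e) ≤ cap(e).
At each intermediate node, inflow equals outflow.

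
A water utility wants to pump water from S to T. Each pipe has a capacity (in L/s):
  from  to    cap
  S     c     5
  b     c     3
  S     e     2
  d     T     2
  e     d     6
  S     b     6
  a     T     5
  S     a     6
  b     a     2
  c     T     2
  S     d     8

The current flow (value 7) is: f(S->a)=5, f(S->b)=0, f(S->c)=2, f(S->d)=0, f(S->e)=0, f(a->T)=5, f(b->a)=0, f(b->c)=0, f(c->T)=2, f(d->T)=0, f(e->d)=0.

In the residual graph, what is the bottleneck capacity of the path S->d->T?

Residual capacities along the path: S->d: 8, d->T: 2.
Minimum is 2.

2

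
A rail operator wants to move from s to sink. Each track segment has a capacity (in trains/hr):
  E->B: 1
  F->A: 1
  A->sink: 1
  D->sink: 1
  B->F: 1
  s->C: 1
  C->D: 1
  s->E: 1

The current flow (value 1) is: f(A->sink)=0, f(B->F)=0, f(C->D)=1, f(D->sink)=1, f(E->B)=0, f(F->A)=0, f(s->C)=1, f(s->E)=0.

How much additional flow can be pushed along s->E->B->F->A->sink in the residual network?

1

Residual capacities along the path: s->E: 1, E->B: 1, B->F: 1, F->A: 1, A->sink: 1.
Minimum is 1.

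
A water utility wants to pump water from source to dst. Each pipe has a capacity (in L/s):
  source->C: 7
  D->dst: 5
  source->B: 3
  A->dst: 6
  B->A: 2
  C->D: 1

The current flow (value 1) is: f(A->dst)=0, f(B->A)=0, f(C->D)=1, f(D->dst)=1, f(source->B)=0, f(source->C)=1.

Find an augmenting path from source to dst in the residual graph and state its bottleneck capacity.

Residual along source->B->A->dst: source->B: 3, B->A: 2, A->dst: 6.
Bottleneck = min = 2.

source->B->A->dst, bottleneck 2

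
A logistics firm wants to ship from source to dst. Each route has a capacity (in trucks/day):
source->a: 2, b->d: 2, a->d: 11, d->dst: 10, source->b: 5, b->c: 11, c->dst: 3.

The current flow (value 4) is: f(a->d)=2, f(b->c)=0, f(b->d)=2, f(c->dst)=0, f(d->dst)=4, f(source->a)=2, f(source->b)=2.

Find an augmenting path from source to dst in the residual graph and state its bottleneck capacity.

Residual along source->b->c->dst: source->b: 3, b->c: 11, c->dst: 3.
Bottleneck = min = 3.

source->b->c->dst, bottleneck 3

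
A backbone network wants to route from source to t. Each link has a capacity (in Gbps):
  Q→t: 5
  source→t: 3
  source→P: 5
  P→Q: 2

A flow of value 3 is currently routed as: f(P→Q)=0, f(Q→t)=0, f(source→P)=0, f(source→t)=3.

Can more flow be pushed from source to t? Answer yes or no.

Yes

Residual path source→P→Q→t has bottleneck 2 > 0.
Pushing 2 along it raises the flow to 5, so the given flow is not maximum.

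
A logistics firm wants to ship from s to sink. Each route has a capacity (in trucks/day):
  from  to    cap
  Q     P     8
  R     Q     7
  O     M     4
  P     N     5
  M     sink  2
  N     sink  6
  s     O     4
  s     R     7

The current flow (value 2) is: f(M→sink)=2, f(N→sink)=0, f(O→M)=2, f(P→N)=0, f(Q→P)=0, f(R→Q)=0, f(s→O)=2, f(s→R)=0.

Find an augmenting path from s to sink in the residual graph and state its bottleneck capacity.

Residual along s→R→Q→P→N→sink: s→R: 7, R→Q: 7, Q→P: 8, P→N: 5, N→sink: 6.
Bottleneck = min = 5.

s→R→Q→P→N→sink, bottleneck 5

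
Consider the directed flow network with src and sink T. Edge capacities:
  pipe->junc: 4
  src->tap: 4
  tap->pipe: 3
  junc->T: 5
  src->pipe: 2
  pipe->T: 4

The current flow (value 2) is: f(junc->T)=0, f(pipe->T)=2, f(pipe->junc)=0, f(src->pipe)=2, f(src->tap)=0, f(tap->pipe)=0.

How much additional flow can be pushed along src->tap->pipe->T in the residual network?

2

Residual capacities along the path: src->tap: 4, tap->pipe: 3, pipe->T: 2.
Minimum is 2.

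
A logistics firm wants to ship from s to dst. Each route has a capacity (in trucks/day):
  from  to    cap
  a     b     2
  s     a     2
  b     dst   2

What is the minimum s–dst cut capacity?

Max flow = 2 (via 1 augmenting path).
In the residual at optimum, the set reachable from s is {s}.
Cut edges: s->a (cap 2). Sum = 2.

2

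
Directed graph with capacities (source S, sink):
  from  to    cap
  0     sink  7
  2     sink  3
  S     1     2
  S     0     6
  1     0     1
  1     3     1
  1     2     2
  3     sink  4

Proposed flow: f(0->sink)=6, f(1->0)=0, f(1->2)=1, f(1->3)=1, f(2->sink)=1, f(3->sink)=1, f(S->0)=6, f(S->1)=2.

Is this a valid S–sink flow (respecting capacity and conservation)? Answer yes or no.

Yes

Every edge has 0 ≤ f(e) ≤ cap(e).
At each intermediate node, inflow equals outflow.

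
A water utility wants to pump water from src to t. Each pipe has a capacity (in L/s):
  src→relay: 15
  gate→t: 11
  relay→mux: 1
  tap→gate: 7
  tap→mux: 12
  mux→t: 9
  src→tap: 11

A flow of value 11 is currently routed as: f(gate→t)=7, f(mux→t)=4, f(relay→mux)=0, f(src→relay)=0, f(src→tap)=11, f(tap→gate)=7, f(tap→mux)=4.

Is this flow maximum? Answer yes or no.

No

Residual path src→relay→mux→t has bottleneck 1 > 0.
Pushing 1 along it raises the flow to 12, so the given flow is not maximum.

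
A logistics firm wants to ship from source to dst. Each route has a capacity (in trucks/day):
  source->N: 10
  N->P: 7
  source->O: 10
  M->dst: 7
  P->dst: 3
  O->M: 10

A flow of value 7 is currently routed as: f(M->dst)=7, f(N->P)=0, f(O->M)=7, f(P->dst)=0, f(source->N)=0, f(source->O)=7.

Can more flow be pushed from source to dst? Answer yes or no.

Yes

Residual path source->N->P->dst has bottleneck 3 > 0.
Pushing 3 along it raises the flow to 10, so the given flow is not maximum.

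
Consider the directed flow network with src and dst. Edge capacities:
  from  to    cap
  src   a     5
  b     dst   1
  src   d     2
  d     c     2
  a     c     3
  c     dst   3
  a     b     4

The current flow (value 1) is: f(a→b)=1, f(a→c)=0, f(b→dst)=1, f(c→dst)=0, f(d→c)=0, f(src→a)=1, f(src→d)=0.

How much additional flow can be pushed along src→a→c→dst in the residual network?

Residual capacities along the path: src→a: 4, a→c: 3, c→dst: 3.
Minimum is 3.

3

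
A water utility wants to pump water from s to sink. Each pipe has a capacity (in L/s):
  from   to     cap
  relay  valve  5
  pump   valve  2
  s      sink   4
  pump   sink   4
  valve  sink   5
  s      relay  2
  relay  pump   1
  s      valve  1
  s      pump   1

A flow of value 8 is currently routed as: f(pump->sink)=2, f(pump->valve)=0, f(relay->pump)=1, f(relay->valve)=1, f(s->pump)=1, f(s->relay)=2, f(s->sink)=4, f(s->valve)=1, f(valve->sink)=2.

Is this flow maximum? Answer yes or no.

Residual reachable from s: {s}; sink is not reachable.
Saturated cut: s->relay, s->pump, s->valve, s->sink with total capacity 8 = current flow value. Flow is maximum.

Yes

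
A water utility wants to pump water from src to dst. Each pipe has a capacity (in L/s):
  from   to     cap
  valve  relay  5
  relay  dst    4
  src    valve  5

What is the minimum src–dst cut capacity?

Max flow = 4 (via 1 augmenting path).
In the residual at optimum, the set reachable from src is {relay, src, valve}.
Cut edges: relay->dst (cap 4). Sum = 4.

4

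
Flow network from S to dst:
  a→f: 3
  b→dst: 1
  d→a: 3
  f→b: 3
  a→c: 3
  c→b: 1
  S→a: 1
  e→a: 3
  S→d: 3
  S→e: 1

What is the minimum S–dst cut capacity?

Max flow = 1 (via 1 augmenting path).
In the residual at optimum, the set reachable from S is {S, a, b, c, d, e, f}.
Cut edges: b→dst (cap 1). Sum = 1.

1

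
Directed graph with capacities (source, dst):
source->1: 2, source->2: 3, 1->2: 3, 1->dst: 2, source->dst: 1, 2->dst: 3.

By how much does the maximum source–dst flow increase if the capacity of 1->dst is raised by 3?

Original max flow = 6.
Edge 1->dst does not cross the min cut (source side {source}), so extra capacity there cannot help.
New max flow = 6. Increase = 0.

0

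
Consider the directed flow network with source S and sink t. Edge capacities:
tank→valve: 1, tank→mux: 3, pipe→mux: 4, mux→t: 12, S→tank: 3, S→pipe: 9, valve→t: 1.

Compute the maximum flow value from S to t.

Augment S→pipe→mux→t: bottleneck 4. Total 4.
Augment S→tank→mux→t: bottleneck 3. Total 7.
No augmenting path remains in the residual graph.

7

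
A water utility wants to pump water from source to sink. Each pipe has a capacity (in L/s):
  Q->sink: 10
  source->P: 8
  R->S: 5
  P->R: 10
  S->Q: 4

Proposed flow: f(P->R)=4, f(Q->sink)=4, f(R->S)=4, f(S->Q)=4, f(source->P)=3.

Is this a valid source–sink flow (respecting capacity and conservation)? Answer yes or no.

Conservation fails at P: inflow 3 ≠ outflow 4.

No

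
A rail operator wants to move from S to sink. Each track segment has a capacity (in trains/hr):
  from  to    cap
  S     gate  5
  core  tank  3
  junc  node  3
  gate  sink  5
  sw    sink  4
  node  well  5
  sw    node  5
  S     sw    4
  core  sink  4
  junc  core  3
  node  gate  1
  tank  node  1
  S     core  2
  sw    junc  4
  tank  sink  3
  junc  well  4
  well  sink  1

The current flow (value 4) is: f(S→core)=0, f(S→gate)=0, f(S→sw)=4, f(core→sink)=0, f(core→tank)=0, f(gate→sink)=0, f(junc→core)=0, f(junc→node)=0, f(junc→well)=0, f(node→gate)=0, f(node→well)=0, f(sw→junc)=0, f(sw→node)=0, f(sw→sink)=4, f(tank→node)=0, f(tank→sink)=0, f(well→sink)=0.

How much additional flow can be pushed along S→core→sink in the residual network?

Residual capacities along the path: S→core: 2, core→sink: 4.
Minimum is 2.

2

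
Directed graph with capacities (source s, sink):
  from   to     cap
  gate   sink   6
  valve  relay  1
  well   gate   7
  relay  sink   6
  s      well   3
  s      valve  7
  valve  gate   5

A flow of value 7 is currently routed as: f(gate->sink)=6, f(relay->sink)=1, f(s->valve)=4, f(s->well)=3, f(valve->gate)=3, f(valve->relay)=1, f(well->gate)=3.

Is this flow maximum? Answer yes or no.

Residual reachable from s: {gate, s, valve, well}; sink is not reachable.
Saturated cut: valve->relay, gate->sink with total capacity 7 = current flow value. Flow is maximum.

Yes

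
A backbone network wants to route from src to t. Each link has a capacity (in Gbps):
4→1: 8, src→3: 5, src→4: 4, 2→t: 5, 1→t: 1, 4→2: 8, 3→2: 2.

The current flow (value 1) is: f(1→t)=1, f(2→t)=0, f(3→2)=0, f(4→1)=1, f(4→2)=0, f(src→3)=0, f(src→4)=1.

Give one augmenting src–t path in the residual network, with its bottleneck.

Residual along src→4→2→t: src→4: 3, 4→2: 8, 2→t: 5.
Bottleneck = min = 3.

src→4→2→t, bottleneck 3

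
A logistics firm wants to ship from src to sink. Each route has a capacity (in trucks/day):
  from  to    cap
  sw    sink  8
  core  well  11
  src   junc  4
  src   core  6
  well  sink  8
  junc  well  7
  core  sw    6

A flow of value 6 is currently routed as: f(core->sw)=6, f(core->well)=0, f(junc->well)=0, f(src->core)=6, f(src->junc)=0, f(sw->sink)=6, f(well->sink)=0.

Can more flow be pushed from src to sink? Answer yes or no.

Residual path src->junc->well->sink has bottleneck 4 > 0.
Pushing 4 along it raises the flow to 10, so the given flow is not maximum.

Yes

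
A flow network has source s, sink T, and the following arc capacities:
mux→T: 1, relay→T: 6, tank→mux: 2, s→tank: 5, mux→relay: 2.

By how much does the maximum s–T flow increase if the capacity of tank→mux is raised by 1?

1

Original max flow = 2.
After raising cap(tank→mux), augmenting paths through that edge carry 1 more unit.
New max flow = 3. Increase = 1.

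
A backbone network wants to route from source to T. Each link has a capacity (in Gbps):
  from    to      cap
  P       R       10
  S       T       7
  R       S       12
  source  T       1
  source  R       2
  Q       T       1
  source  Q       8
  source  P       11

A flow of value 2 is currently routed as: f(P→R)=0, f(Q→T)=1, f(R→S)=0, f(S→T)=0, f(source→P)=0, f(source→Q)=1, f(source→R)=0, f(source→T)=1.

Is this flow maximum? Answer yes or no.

Residual path source→R→S→T has bottleneck 2 > 0.
Pushing 2 along it raises the flow to 4, so the given flow is not maximum.

No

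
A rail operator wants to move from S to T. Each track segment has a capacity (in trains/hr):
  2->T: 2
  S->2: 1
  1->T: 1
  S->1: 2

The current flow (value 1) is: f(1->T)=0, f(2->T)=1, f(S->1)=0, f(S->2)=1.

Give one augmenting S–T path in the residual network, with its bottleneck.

Residual along S->1->T: S->1: 2, 1->T: 1.
Bottleneck = min = 1.

S->1->T, bottleneck 1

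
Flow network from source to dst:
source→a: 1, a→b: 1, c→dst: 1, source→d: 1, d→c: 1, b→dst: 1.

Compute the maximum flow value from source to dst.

2

Augment source→a→b→dst: bottleneck 1. Total 1.
Augment source→d→c→dst: bottleneck 1. Total 2.
No augmenting path remains in the residual graph.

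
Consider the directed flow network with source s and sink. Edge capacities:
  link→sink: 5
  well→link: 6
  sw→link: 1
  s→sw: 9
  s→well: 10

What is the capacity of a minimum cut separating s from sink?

5

Max flow = 5 (via 2 augmenting paths).
In the residual at optimum, the set reachable from s is {link, s, sw, well}.
Cut edges: link→sink (cap 5). Sum = 5.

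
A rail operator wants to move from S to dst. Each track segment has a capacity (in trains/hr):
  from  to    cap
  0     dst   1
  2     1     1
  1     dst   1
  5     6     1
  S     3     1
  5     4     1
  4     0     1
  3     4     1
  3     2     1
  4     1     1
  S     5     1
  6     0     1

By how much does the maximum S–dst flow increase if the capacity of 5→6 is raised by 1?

Original max flow = 2.
Edge 5→6 does not cross the min cut (source side {S}), so extra capacity there cannot help.
New max flow = 2. Increase = 0.

0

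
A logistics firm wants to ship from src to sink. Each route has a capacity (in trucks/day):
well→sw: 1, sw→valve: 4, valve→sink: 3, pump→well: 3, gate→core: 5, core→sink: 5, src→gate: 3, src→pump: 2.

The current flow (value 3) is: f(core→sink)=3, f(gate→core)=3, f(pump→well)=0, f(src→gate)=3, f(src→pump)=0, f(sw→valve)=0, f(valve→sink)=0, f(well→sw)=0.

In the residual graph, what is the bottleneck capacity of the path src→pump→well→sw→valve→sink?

1

Residual capacities along the path: src→pump: 2, pump→well: 3, well→sw: 1, sw→valve: 4, valve→sink: 3.
Minimum is 1.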